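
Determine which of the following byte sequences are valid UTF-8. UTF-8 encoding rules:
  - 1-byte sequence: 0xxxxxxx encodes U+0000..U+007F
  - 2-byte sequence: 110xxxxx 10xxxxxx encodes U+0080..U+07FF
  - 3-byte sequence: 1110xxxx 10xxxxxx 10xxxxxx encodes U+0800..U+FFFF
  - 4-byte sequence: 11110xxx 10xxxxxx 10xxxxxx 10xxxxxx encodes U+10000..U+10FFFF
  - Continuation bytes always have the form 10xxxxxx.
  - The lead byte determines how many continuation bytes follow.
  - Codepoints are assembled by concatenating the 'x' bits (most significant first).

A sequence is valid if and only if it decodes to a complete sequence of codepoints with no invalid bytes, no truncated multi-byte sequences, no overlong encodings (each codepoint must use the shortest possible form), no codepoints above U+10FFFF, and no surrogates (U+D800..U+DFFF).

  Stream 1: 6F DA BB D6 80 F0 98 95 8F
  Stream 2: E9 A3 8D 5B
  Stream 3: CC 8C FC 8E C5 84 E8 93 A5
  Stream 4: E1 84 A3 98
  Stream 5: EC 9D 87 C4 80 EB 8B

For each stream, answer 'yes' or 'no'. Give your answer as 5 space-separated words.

Stream 1: decodes cleanly. VALID
Stream 2: decodes cleanly. VALID
Stream 3: error at byte offset 2. INVALID
Stream 4: error at byte offset 3. INVALID
Stream 5: error at byte offset 7. INVALID

Answer: yes yes no no no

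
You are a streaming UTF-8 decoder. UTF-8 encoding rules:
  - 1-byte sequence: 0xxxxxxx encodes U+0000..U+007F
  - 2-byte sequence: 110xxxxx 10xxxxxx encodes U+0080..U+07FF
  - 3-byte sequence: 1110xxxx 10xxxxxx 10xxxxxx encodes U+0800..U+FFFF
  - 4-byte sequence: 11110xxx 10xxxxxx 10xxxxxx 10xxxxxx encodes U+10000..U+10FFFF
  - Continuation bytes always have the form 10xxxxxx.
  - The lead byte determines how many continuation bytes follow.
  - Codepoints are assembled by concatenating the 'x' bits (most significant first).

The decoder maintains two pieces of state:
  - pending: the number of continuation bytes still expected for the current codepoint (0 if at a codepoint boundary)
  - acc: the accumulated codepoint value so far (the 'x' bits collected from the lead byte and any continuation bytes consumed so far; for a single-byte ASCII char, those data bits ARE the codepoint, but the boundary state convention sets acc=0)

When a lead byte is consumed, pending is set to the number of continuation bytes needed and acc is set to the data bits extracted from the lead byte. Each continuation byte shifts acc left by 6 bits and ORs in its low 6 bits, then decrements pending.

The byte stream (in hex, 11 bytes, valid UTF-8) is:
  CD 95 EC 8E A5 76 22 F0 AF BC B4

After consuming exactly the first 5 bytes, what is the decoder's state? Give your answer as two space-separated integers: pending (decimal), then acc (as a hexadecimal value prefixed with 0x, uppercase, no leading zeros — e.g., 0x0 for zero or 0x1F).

Answer: 0 0xC3A5

Derivation:
Byte[0]=CD: 2-byte lead. pending=1, acc=0xD
Byte[1]=95: continuation. acc=(acc<<6)|0x15=0x355, pending=0
Byte[2]=EC: 3-byte lead. pending=2, acc=0xC
Byte[3]=8E: continuation. acc=(acc<<6)|0x0E=0x30E, pending=1
Byte[4]=A5: continuation. acc=(acc<<6)|0x25=0xC3A5, pending=0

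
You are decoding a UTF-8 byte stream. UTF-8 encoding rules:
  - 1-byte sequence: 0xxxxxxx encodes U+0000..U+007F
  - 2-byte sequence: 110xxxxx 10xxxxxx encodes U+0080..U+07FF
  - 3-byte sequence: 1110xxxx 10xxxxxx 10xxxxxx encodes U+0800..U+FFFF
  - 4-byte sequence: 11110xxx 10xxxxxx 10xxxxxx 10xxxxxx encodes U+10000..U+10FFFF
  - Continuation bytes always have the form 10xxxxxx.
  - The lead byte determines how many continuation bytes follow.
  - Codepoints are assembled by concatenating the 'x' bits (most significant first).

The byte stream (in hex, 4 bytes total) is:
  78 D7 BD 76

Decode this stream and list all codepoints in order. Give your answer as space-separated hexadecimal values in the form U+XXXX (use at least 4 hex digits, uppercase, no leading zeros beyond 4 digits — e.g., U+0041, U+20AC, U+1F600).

Byte[0]=78: 1-byte ASCII. cp=U+0078
Byte[1]=D7: 2-byte lead, need 1 cont bytes. acc=0x17
Byte[2]=BD: continuation. acc=(acc<<6)|0x3D=0x5FD
Completed: cp=U+05FD (starts at byte 1)
Byte[3]=76: 1-byte ASCII. cp=U+0076

Answer: U+0078 U+05FD U+0076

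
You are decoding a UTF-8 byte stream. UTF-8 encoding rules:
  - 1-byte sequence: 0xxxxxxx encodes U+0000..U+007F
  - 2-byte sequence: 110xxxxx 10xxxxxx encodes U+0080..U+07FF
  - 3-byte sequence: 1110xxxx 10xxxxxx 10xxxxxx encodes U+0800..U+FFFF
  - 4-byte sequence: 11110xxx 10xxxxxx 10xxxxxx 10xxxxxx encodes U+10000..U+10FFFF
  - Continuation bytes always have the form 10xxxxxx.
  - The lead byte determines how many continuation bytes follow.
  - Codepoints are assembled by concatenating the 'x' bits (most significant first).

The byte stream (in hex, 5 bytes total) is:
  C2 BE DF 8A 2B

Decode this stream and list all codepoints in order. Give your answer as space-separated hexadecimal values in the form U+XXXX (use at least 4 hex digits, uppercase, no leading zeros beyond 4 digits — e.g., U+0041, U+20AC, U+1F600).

Byte[0]=C2: 2-byte lead, need 1 cont bytes. acc=0x2
Byte[1]=BE: continuation. acc=(acc<<6)|0x3E=0xBE
Completed: cp=U+00BE (starts at byte 0)
Byte[2]=DF: 2-byte lead, need 1 cont bytes. acc=0x1F
Byte[3]=8A: continuation. acc=(acc<<6)|0x0A=0x7CA
Completed: cp=U+07CA (starts at byte 2)
Byte[4]=2B: 1-byte ASCII. cp=U+002B

Answer: U+00BE U+07CA U+002B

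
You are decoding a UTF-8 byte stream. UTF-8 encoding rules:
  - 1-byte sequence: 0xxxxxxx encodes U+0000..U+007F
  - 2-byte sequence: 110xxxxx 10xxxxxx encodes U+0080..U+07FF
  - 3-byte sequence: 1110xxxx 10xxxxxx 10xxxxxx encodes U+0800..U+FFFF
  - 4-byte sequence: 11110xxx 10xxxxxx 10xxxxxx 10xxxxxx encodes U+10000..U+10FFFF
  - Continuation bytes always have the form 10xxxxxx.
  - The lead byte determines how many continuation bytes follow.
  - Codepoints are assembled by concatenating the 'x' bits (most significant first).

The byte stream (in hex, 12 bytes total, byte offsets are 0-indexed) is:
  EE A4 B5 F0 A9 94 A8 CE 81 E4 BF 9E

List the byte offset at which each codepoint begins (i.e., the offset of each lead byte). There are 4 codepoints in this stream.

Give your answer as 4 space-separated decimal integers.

Byte[0]=EE: 3-byte lead, need 2 cont bytes. acc=0xE
Byte[1]=A4: continuation. acc=(acc<<6)|0x24=0x3A4
Byte[2]=B5: continuation. acc=(acc<<6)|0x35=0xE935
Completed: cp=U+E935 (starts at byte 0)
Byte[3]=F0: 4-byte lead, need 3 cont bytes. acc=0x0
Byte[4]=A9: continuation. acc=(acc<<6)|0x29=0x29
Byte[5]=94: continuation. acc=(acc<<6)|0x14=0xA54
Byte[6]=A8: continuation. acc=(acc<<6)|0x28=0x29528
Completed: cp=U+29528 (starts at byte 3)
Byte[7]=CE: 2-byte lead, need 1 cont bytes. acc=0xE
Byte[8]=81: continuation. acc=(acc<<6)|0x01=0x381
Completed: cp=U+0381 (starts at byte 7)
Byte[9]=E4: 3-byte lead, need 2 cont bytes. acc=0x4
Byte[10]=BF: continuation. acc=(acc<<6)|0x3F=0x13F
Byte[11]=9E: continuation. acc=(acc<<6)|0x1E=0x4FDE
Completed: cp=U+4FDE (starts at byte 9)

Answer: 0 3 7 9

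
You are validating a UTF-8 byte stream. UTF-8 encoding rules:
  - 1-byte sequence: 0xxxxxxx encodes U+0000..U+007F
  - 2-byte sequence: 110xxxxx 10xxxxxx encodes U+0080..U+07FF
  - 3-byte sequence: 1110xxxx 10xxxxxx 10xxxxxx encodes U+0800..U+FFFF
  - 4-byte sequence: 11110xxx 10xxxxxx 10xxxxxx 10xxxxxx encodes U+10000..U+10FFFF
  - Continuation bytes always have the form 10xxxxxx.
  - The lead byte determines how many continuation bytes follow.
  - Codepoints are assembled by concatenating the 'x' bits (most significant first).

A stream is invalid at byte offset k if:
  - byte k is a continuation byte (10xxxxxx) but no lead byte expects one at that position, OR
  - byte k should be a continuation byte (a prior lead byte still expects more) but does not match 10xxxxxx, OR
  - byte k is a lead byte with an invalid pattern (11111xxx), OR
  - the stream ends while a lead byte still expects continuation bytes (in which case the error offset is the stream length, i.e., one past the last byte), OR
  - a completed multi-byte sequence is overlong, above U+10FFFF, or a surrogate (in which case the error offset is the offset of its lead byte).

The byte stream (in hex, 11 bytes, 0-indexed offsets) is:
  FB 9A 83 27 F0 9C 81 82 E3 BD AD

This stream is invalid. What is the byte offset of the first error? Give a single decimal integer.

Answer: 0

Derivation:
Byte[0]=FB: INVALID lead byte (not 0xxx/110x/1110/11110)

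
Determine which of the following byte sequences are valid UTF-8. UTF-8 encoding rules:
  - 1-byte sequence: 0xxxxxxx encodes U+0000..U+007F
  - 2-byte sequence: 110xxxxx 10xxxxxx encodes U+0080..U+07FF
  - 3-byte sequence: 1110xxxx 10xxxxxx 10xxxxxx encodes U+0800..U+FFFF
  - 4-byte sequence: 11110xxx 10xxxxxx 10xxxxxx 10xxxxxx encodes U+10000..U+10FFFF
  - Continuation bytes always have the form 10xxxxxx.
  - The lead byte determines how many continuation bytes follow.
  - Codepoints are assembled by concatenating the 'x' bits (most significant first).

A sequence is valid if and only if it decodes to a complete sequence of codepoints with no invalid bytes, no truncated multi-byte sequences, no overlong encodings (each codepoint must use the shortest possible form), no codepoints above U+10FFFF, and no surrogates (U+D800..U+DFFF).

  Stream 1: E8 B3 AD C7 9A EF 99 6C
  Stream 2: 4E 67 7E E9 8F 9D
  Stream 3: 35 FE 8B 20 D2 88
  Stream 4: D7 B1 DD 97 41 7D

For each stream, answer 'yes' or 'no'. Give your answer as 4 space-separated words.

Stream 1: error at byte offset 7. INVALID
Stream 2: decodes cleanly. VALID
Stream 3: error at byte offset 1. INVALID
Stream 4: decodes cleanly. VALID

Answer: no yes no yes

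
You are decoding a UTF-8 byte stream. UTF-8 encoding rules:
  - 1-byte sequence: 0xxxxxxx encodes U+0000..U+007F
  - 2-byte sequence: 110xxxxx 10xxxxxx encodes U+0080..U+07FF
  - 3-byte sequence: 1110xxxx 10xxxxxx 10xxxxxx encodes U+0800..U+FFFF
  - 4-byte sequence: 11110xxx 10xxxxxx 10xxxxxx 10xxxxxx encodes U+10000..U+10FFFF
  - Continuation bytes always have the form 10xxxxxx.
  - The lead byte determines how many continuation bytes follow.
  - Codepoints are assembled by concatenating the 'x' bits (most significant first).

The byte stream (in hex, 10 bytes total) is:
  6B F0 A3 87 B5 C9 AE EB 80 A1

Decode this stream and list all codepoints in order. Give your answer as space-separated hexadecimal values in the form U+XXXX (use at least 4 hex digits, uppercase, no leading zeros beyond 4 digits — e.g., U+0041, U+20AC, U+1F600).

Answer: U+006B U+231F5 U+026E U+B021

Derivation:
Byte[0]=6B: 1-byte ASCII. cp=U+006B
Byte[1]=F0: 4-byte lead, need 3 cont bytes. acc=0x0
Byte[2]=A3: continuation. acc=(acc<<6)|0x23=0x23
Byte[3]=87: continuation. acc=(acc<<6)|0x07=0x8C7
Byte[4]=B5: continuation. acc=(acc<<6)|0x35=0x231F5
Completed: cp=U+231F5 (starts at byte 1)
Byte[5]=C9: 2-byte lead, need 1 cont bytes. acc=0x9
Byte[6]=AE: continuation. acc=(acc<<6)|0x2E=0x26E
Completed: cp=U+026E (starts at byte 5)
Byte[7]=EB: 3-byte lead, need 2 cont bytes. acc=0xB
Byte[8]=80: continuation. acc=(acc<<6)|0x00=0x2C0
Byte[9]=A1: continuation. acc=(acc<<6)|0x21=0xB021
Completed: cp=U+B021 (starts at byte 7)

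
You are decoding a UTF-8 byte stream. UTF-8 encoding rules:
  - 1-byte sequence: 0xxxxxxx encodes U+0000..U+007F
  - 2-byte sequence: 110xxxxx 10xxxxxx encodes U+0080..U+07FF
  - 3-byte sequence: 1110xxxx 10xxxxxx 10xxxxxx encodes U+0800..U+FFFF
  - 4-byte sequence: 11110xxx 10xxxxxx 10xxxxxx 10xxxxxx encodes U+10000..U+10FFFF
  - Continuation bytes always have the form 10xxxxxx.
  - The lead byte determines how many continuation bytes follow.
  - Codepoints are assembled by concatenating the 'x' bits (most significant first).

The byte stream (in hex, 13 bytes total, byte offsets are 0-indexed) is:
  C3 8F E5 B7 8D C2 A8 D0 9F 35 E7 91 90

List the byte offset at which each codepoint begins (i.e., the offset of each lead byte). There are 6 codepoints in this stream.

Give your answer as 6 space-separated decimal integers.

Answer: 0 2 5 7 9 10

Derivation:
Byte[0]=C3: 2-byte lead, need 1 cont bytes. acc=0x3
Byte[1]=8F: continuation. acc=(acc<<6)|0x0F=0xCF
Completed: cp=U+00CF (starts at byte 0)
Byte[2]=E5: 3-byte lead, need 2 cont bytes. acc=0x5
Byte[3]=B7: continuation. acc=(acc<<6)|0x37=0x177
Byte[4]=8D: continuation. acc=(acc<<6)|0x0D=0x5DCD
Completed: cp=U+5DCD (starts at byte 2)
Byte[5]=C2: 2-byte lead, need 1 cont bytes. acc=0x2
Byte[6]=A8: continuation. acc=(acc<<6)|0x28=0xA8
Completed: cp=U+00A8 (starts at byte 5)
Byte[7]=D0: 2-byte lead, need 1 cont bytes. acc=0x10
Byte[8]=9F: continuation. acc=(acc<<6)|0x1F=0x41F
Completed: cp=U+041F (starts at byte 7)
Byte[9]=35: 1-byte ASCII. cp=U+0035
Byte[10]=E7: 3-byte lead, need 2 cont bytes. acc=0x7
Byte[11]=91: continuation. acc=(acc<<6)|0x11=0x1D1
Byte[12]=90: continuation. acc=(acc<<6)|0x10=0x7450
Completed: cp=U+7450 (starts at byte 10)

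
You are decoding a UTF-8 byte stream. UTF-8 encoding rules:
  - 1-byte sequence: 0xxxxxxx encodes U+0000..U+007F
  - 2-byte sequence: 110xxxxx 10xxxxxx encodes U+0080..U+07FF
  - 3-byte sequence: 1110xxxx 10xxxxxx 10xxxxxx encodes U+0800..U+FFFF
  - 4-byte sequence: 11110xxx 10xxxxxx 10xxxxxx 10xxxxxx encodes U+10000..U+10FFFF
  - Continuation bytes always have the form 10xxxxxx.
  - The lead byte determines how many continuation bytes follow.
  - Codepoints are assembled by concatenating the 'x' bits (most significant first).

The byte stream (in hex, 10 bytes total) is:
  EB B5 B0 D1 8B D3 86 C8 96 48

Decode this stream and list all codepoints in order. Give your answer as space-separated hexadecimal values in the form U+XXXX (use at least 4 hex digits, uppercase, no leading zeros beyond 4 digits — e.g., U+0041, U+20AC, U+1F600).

Byte[0]=EB: 3-byte lead, need 2 cont bytes. acc=0xB
Byte[1]=B5: continuation. acc=(acc<<6)|0x35=0x2F5
Byte[2]=B0: continuation. acc=(acc<<6)|0x30=0xBD70
Completed: cp=U+BD70 (starts at byte 0)
Byte[3]=D1: 2-byte lead, need 1 cont bytes. acc=0x11
Byte[4]=8B: continuation. acc=(acc<<6)|0x0B=0x44B
Completed: cp=U+044B (starts at byte 3)
Byte[5]=D3: 2-byte lead, need 1 cont bytes. acc=0x13
Byte[6]=86: continuation. acc=(acc<<6)|0x06=0x4C6
Completed: cp=U+04C6 (starts at byte 5)
Byte[7]=C8: 2-byte lead, need 1 cont bytes. acc=0x8
Byte[8]=96: continuation. acc=(acc<<6)|0x16=0x216
Completed: cp=U+0216 (starts at byte 7)
Byte[9]=48: 1-byte ASCII. cp=U+0048

Answer: U+BD70 U+044B U+04C6 U+0216 U+0048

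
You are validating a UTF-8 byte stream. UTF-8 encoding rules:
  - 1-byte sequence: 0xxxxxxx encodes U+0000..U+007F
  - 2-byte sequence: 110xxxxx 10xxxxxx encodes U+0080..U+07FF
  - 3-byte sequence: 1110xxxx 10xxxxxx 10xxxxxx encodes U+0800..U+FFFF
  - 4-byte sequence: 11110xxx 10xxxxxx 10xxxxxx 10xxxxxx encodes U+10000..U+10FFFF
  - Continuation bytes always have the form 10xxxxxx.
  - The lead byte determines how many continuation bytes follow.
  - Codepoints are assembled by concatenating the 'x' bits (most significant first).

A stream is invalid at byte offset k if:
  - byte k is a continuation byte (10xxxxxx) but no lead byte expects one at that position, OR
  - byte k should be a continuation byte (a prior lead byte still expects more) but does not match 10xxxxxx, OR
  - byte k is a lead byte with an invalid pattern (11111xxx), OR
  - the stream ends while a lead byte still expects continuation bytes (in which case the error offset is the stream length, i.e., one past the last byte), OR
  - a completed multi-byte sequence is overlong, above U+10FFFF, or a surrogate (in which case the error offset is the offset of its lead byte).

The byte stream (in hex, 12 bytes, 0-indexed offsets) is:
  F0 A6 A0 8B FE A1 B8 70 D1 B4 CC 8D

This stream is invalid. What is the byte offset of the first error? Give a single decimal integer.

Answer: 4

Derivation:
Byte[0]=F0: 4-byte lead, need 3 cont bytes. acc=0x0
Byte[1]=A6: continuation. acc=(acc<<6)|0x26=0x26
Byte[2]=A0: continuation. acc=(acc<<6)|0x20=0x9A0
Byte[3]=8B: continuation. acc=(acc<<6)|0x0B=0x2680B
Completed: cp=U+2680B (starts at byte 0)
Byte[4]=FE: INVALID lead byte (not 0xxx/110x/1110/11110)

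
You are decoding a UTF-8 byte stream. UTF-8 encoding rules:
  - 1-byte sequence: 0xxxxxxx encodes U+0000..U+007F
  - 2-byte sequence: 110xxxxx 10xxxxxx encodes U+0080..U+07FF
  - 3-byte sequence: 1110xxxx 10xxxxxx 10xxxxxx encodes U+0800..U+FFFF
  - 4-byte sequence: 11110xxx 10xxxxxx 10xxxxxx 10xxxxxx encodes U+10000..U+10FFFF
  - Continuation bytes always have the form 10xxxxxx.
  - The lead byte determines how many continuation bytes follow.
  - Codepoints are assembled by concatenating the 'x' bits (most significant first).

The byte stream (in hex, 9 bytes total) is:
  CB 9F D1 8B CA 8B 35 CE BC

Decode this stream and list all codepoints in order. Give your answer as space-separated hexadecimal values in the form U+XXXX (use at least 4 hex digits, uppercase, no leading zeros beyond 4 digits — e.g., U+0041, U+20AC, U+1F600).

Answer: U+02DF U+044B U+028B U+0035 U+03BC

Derivation:
Byte[0]=CB: 2-byte lead, need 1 cont bytes. acc=0xB
Byte[1]=9F: continuation. acc=(acc<<6)|0x1F=0x2DF
Completed: cp=U+02DF (starts at byte 0)
Byte[2]=D1: 2-byte lead, need 1 cont bytes. acc=0x11
Byte[3]=8B: continuation. acc=(acc<<6)|0x0B=0x44B
Completed: cp=U+044B (starts at byte 2)
Byte[4]=CA: 2-byte lead, need 1 cont bytes. acc=0xA
Byte[5]=8B: continuation. acc=(acc<<6)|0x0B=0x28B
Completed: cp=U+028B (starts at byte 4)
Byte[6]=35: 1-byte ASCII. cp=U+0035
Byte[7]=CE: 2-byte lead, need 1 cont bytes. acc=0xE
Byte[8]=BC: continuation. acc=(acc<<6)|0x3C=0x3BC
Completed: cp=U+03BC (starts at byte 7)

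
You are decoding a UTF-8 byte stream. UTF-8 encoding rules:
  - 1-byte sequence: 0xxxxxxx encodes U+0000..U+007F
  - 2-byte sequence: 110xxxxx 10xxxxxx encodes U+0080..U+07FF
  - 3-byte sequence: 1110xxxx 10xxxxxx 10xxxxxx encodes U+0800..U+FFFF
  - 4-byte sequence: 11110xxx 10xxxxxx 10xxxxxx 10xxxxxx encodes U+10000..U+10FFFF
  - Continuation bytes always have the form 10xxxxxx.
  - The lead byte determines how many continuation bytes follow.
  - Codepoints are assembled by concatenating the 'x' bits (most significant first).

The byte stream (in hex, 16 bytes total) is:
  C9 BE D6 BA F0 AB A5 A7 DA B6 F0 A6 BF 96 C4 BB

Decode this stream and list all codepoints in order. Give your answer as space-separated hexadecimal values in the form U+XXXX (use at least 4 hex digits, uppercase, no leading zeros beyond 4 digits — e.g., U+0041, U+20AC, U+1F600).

Answer: U+027E U+05BA U+2B967 U+06B6 U+26FD6 U+013B

Derivation:
Byte[0]=C9: 2-byte lead, need 1 cont bytes. acc=0x9
Byte[1]=BE: continuation. acc=(acc<<6)|0x3E=0x27E
Completed: cp=U+027E (starts at byte 0)
Byte[2]=D6: 2-byte lead, need 1 cont bytes. acc=0x16
Byte[3]=BA: continuation. acc=(acc<<6)|0x3A=0x5BA
Completed: cp=U+05BA (starts at byte 2)
Byte[4]=F0: 4-byte lead, need 3 cont bytes. acc=0x0
Byte[5]=AB: continuation. acc=(acc<<6)|0x2B=0x2B
Byte[6]=A5: continuation. acc=(acc<<6)|0x25=0xAE5
Byte[7]=A7: continuation. acc=(acc<<6)|0x27=0x2B967
Completed: cp=U+2B967 (starts at byte 4)
Byte[8]=DA: 2-byte lead, need 1 cont bytes. acc=0x1A
Byte[9]=B6: continuation. acc=(acc<<6)|0x36=0x6B6
Completed: cp=U+06B6 (starts at byte 8)
Byte[10]=F0: 4-byte lead, need 3 cont bytes. acc=0x0
Byte[11]=A6: continuation. acc=(acc<<6)|0x26=0x26
Byte[12]=BF: continuation. acc=(acc<<6)|0x3F=0x9BF
Byte[13]=96: continuation. acc=(acc<<6)|0x16=0x26FD6
Completed: cp=U+26FD6 (starts at byte 10)
Byte[14]=C4: 2-byte lead, need 1 cont bytes. acc=0x4
Byte[15]=BB: continuation. acc=(acc<<6)|0x3B=0x13B
Completed: cp=U+013B (starts at byte 14)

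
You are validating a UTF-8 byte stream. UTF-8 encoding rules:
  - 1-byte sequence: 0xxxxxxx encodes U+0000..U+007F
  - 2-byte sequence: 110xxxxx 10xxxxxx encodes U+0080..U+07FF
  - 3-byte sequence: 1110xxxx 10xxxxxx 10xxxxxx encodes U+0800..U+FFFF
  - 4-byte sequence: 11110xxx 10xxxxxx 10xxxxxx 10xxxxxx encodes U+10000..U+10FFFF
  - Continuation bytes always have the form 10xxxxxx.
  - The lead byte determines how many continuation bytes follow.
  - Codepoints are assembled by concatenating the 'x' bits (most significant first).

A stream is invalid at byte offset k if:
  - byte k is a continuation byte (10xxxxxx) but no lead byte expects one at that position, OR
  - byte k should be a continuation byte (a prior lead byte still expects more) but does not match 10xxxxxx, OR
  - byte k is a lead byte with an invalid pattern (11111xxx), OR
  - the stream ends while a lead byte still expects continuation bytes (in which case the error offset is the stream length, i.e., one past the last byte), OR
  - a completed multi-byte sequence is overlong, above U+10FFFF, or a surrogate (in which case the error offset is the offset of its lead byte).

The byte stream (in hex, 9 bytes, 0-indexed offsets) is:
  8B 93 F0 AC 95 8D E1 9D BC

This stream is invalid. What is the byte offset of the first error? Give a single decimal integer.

Answer: 0

Derivation:
Byte[0]=8B: INVALID lead byte (not 0xxx/110x/1110/11110)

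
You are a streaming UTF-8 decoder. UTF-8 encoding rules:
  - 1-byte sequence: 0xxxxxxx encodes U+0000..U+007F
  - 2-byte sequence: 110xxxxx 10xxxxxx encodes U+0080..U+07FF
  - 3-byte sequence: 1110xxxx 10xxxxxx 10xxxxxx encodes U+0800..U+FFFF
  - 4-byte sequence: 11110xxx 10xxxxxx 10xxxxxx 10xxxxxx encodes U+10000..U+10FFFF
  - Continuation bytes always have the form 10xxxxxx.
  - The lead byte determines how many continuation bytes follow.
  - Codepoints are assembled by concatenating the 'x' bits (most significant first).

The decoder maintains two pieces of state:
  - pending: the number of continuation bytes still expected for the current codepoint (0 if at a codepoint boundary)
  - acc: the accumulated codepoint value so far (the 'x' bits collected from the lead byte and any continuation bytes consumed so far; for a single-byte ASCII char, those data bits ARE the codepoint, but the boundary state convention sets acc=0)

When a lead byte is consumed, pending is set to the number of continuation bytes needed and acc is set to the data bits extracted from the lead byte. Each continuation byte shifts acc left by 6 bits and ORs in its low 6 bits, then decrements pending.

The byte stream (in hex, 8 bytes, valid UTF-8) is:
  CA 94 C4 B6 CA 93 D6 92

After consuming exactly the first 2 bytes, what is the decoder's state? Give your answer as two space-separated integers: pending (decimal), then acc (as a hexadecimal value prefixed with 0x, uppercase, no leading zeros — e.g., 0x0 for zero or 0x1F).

Answer: 0 0x294

Derivation:
Byte[0]=CA: 2-byte lead. pending=1, acc=0xA
Byte[1]=94: continuation. acc=(acc<<6)|0x14=0x294, pending=0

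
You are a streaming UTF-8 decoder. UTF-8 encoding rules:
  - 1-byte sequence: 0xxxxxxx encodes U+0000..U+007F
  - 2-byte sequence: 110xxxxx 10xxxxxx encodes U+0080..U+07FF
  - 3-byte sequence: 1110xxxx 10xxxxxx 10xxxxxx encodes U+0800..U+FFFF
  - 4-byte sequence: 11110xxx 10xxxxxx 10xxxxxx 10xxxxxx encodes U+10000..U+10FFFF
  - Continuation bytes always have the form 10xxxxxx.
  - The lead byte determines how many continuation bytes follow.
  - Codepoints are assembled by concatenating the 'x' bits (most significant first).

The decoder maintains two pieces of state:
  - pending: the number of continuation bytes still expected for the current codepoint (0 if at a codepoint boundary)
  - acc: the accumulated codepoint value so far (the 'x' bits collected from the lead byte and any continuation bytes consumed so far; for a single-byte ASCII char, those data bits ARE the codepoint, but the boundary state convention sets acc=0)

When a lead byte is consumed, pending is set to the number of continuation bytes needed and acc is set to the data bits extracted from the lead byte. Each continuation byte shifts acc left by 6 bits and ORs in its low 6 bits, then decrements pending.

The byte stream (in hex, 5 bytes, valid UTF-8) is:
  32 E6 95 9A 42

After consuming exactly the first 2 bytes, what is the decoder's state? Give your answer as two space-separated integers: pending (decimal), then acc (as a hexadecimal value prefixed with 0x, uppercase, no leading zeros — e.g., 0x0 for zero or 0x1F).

Byte[0]=32: 1-byte. pending=0, acc=0x0
Byte[1]=E6: 3-byte lead. pending=2, acc=0x6

Answer: 2 0x6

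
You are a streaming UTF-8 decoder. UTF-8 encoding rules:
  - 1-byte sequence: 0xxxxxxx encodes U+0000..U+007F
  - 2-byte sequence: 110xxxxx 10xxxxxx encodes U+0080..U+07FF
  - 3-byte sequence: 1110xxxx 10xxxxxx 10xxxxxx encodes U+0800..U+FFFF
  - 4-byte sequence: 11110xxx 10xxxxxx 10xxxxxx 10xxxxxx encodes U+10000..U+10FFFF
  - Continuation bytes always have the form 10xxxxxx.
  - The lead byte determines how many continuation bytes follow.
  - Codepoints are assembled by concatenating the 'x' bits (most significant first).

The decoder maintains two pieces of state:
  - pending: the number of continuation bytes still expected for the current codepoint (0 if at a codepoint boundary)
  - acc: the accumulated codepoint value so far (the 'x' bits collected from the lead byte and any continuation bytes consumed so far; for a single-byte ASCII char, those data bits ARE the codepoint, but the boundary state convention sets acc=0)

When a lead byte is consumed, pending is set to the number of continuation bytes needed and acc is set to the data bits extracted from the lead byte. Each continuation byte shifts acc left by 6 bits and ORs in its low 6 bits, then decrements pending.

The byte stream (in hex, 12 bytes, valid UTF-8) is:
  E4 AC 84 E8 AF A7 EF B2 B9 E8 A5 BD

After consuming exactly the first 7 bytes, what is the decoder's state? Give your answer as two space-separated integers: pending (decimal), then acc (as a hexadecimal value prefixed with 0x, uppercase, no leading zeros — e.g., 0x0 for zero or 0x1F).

Byte[0]=E4: 3-byte lead. pending=2, acc=0x4
Byte[1]=AC: continuation. acc=(acc<<6)|0x2C=0x12C, pending=1
Byte[2]=84: continuation. acc=(acc<<6)|0x04=0x4B04, pending=0
Byte[3]=E8: 3-byte lead. pending=2, acc=0x8
Byte[4]=AF: continuation. acc=(acc<<6)|0x2F=0x22F, pending=1
Byte[5]=A7: continuation. acc=(acc<<6)|0x27=0x8BE7, pending=0
Byte[6]=EF: 3-byte lead. pending=2, acc=0xF

Answer: 2 0xF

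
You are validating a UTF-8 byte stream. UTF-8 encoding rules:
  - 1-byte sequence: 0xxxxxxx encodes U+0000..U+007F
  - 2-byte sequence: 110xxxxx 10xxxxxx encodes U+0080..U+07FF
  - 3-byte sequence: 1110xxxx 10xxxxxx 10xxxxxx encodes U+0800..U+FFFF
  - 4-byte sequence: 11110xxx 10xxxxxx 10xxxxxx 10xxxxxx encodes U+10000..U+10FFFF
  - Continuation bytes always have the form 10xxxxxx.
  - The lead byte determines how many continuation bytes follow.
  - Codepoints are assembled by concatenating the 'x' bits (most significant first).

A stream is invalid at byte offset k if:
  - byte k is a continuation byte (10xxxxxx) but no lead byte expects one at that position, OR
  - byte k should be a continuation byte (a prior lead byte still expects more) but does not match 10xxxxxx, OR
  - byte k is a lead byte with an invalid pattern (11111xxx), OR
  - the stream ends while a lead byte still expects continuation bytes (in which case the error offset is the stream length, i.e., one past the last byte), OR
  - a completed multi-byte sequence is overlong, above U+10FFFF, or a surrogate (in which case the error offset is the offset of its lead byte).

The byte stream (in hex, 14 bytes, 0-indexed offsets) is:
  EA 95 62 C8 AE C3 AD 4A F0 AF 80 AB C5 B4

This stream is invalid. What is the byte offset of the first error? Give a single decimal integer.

Byte[0]=EA: 3-byte lead, need 2 cont bytes. acc=0xA
Byte[1]=95: continuation. acc=(acc<<6)|0x15=0x295
Byte[2]=62: expected 10xxxxxx continuation. INVALID

Answer: 2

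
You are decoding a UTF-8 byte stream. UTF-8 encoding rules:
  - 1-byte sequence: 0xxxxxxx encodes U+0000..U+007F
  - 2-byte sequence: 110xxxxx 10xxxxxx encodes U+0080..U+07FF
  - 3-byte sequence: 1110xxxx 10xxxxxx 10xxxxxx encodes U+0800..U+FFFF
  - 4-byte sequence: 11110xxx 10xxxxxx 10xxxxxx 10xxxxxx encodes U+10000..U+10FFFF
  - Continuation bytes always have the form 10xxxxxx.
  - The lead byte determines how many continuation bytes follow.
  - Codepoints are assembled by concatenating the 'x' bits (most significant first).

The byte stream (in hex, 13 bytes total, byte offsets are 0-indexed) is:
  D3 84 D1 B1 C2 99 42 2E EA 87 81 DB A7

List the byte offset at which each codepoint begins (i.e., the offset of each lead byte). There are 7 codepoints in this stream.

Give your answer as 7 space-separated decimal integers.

Answer: 0 2 4 6 7 8 11

Derivation:
Byte[0]=D3: 2-byte lead, need 1 cont bytes. acc=0x13
Byte[1]=84: continuation. acc=(acc<<6)|0x04=0x4C4
Completed: cp=U+04C4 (starts at byte 0)
Byte[2]=D1: 2-byte lead, need 1 cont bytes. acc=0x11
Byte[3]=B1: continuation. acc=(acc<<6)|0x31=0x471
Completed: cp=U+0471 (starts at byte 2)
Byte[4]=C2: 2-byte lead, need 1 cont bytes. acc=0x2
Byte[5]=99: continuation. acc=(acc<<6)|0x19=0x99
Completed: cp=U+0099 (starts at byte 4)
Byte[6]=42: 1-byte ASCII. cp=U+0042
Byte[7]=2E: 1-byte ASCII. cp=U+002E
Byte[8]=EA: 3-byte lead, need 2 cont bytes. acc=0xA
Byte[9]=87: continuation. acc=(acc<<6)|0x07=0x287
Byte[10]=81: continuation. acc=(acc<<6)|0x01=0xA1C1
Completed: cp=U+A1C1 (starts at byte 8)
Byte[11]=DB: 2-byte lead, need 1 cont bytes. acc=0x1B
Byte[12]=A7: continuation. acc=(acc<<6)|0x27=0x6E7
Completed: cp=U+06E7 (starts at byte 11)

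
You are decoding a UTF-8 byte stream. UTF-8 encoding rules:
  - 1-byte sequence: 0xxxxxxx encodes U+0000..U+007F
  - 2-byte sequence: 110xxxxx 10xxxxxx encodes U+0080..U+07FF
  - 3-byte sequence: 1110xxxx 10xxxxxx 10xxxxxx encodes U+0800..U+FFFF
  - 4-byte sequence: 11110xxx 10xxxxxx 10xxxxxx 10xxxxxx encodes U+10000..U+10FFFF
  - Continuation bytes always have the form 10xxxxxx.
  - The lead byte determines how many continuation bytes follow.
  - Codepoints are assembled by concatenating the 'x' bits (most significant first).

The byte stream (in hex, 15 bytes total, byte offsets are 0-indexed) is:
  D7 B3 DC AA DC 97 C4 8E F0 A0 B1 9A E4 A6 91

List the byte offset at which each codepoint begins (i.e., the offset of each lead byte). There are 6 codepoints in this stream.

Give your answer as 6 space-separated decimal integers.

Answer: 0 2 4 6 8 12

Derivation:
Byte[0]=D7: 2-byte lead, need 1 cont bytes. acc=0x17
Byte[1]=B3: continuation. acc=(acc<<6)|0x33=0x5F3
Completed: cp=U+05F3 (starts at byte 0)
Byte[2]=DC: 2-byte lead, need 1 cont bytes. acc=0x1C
Byte[3]=AA: continuation. acc=(acc<<6)|0x2A=0x72A
Completed: cp=U+072A (starts at byte 2)
Byte[4]=DC: 2-byte lead, need 1 cont bytes. acc=0x1C
Byte[5]=97: continuation. acc=(acc<<6)|0x17=0x717
Completed: cp=U+0717 (starts at byte 4)
Byte[6]=C4: 2-byte lead, need 1 cont bytes. acc=0x4
Byte[7]=8E: continuation. acc=(acc<<6)|0x0E=0x10E
Completed: cp=U+010E (starts at byte 6)
Byte[8]=F0: 4-byte lead, need 3 cont bytes. acc=0x0
Byte[9]=A0: continuation. acc=(acc<<6)|0x20=0x20
Byte[10]=B1: continuation. acc=(acc<<6)|0x31=0x831
Byte[11]=9A: continuation. acc=(acc<<6)|0x1A=0x20C5A
Completed: cp=U+20C5A (starts at byte 8)
Byte[12]=E4: 3-byte lead, need 2 cont bytes. acc=0x4
Byte[13]=A6: continuation. acc=(acc<<6)|0x26=0x126
Byte[14]=91: continuation. acc=(acc<<6)|0x11=0x4991
Completed: cp=U+4991 (starts at byte 12)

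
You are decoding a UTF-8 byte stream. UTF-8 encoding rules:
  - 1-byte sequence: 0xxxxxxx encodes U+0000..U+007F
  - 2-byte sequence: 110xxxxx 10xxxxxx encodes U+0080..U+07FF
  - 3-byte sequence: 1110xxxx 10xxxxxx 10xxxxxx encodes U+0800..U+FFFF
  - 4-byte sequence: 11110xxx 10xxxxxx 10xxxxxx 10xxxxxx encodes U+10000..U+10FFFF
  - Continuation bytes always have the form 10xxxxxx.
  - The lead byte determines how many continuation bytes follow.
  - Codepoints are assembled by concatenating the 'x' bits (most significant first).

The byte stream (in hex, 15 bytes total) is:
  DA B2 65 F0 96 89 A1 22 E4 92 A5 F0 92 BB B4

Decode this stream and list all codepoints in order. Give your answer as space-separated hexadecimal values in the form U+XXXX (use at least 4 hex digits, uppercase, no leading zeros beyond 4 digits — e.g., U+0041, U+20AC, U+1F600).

Answer: U+06B2 U+0065 U+16261 U+0022 U+44A5 U+12EF4

Derivation:
Byte[0]=DA: 2-byte lead, need 1 cont bytes. acc=0x1A
Byte[1]=B2: continuation. acc=(acc<<6)|0x32=0x6B2
Completed: cp=U+06B2 (starts at byte 0)
Byte[2]=65: 1-byte ASCII. cp=U+0065
Byte[3]=F0: 4-byte lead, need 3 cont bytes. acc=0x0
Byte[4]=96: continuation. acc=(acc<<6)|0x16=0x16
Byte[5]=89: continuation. acc=(acc<<6)|0x09=0x589
Byte[6]=A1: continuation. acc=(acc<<6)|0x21=0x16261
Completed: cp=U+16261 (starts at byte 3)
Byte[7]=22: 1-byte ASCII. cp=U+0022
Byte[8]=E4: 3-byte lead, need 2 cont bytes. acc=0x4
Byte[9]=92: continuation. acc=(acc<<6)|0x12=0x112
Byte[10]=A5: continuation. acc=(acc<<6)|0x25=0x44A5
Completed: cp=U+44A5 (starts at byte 8)
Byte[11]=F0: 4-byte lead, need 3 cont bytes. acc=0x0
Byte[12]=92: continuation. acc=(acc<<6)|0x12=0x12
Byte[13]=BB: continuation. acc=(acc<<6)|0x3B=0x4BB
Byte[14]=B4: continuation. acc=(acc<<6)|0x34=0x12EF4
Completed: cp=U+12EF4 (starts at byte 11)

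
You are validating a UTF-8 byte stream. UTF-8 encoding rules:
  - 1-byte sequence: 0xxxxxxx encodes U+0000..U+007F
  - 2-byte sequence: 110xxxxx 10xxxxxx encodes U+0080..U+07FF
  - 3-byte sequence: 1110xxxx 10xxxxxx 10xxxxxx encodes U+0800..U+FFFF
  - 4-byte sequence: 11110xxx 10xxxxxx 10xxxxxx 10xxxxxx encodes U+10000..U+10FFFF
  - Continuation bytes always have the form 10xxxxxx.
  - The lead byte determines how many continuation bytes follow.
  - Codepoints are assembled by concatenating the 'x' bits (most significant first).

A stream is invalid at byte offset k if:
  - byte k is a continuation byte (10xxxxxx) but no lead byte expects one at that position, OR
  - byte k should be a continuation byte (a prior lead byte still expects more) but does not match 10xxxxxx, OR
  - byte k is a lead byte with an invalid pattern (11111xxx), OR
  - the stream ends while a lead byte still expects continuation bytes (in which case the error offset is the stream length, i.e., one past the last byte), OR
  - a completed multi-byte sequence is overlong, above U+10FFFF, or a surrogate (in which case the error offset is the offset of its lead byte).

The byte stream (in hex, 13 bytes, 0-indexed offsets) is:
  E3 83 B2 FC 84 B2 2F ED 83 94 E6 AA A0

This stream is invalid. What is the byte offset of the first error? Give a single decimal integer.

Byte[0]=E3: 3-byte lead, need 2 cont bytes. acc=0x3
Byte[1]=83: continuation. acc=(acc<<6)|0x03=0xC3
Byte[2]=B2: continuation. acc=(acc<<6)|0x32=0x30F2
Completed: cp=U+30F2 (starts at byte 0)
Byte[3]=FC: INVALID lead byte (not 0xxx/110x/1110/11110)

Answer: 3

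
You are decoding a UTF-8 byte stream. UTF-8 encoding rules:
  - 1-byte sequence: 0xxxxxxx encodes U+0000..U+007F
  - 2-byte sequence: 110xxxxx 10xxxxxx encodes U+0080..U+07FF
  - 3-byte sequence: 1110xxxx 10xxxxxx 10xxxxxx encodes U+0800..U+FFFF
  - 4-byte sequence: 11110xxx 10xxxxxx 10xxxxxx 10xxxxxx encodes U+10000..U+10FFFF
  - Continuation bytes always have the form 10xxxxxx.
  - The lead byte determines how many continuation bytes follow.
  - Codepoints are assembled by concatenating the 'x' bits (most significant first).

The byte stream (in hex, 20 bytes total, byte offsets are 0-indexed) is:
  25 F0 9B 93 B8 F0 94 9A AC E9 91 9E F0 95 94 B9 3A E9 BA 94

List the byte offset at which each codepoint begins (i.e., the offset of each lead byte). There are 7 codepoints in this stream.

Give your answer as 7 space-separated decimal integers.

Byte[0]=25: 1-byte ASCII. cp=U+0025
Byte[1]=F0: 4-byte lead, need 3 cont bytes. acc=0x0
Byte[2]=9B: continuation. acc=(acc<<6)|0x1B=0x1B
Byte[3]=93: continuation. acc=(acc<<6)|0x13=0x6D3
Byte[4]=B8: continuation. acc=(acc<<6)|0x38=0x1B4F8
Completed: cp=U+1B4F8 (starts at byte 1)
Byte[5]=F0: 4-byte lead, need 3 cont bytes. acc=0x0
Byte[6]=94: continuation. acc=(acc<<6)|0x14=0x14
Byte[7]=9A: continuation. acc=(acc<<6)|0x1A=0x51A
Byte[8]=AC: continuation. acc=(acc<<6)|0x2C=0x146AC
Completed: cp=U+146AC (starts at byte 5)
Byte[9]=E9: 3-byte lead, need 2 cont bytes. acc=0x9
Byte[10]=91: continuation. acc=(acc<<6)|0x11=0x251
Byte[11]=9E: continuation. acc=(acc<<6)|0x1E=0x945E
Completed: cp=U+945E (starts at byte 9)
Byte[12]=F0: 4-byte lead, need 3 cont bytes. acc=0x0
Byte[13]=95: continuation. acc=(acc<<6)|0x15=0x15
Byte[14]=94: continuation. acc=(acc<<6)|0x14=0x554
Byte[15]=B9: continuation. acc=(acc<<6)|0x39=0x15539
Completed: cp=U+15539 (starts at byte 12)
Byte[16]=3A: 1-byte ASCII. cp=U+003A
Byte[17]=E9: 3-byte lead, need 2 cont bytes. acc=0x9
Byte[18]=BA: continuation. acc=(acc<<6)|0x3A=0x27A
Byte[19]=94: continuation. acc=(acc<<6)|0x14=0x9E94
Completed: cp=U+9E94 (starts at byte 17)

Answer: 0 1 5 9 12 16 17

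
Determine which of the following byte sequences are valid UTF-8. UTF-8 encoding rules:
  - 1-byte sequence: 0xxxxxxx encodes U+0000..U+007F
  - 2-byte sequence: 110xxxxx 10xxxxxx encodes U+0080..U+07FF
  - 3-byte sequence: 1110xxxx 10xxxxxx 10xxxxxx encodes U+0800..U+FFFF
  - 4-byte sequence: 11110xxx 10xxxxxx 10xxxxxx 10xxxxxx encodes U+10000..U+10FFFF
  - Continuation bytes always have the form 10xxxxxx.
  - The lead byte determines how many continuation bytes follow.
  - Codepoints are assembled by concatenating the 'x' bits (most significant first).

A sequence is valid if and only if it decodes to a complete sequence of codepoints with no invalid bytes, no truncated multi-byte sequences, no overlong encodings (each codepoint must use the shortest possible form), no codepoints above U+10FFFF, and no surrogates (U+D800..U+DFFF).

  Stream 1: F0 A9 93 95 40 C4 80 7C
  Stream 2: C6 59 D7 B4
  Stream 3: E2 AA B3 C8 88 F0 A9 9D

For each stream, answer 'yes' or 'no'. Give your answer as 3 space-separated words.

Answer: yes no no

Derivation:
Stream 1: decodes cleanly. VALID
Stream 2: error at byte offset 1. INVALID
Stream 3: error at byte offset 8. INVALID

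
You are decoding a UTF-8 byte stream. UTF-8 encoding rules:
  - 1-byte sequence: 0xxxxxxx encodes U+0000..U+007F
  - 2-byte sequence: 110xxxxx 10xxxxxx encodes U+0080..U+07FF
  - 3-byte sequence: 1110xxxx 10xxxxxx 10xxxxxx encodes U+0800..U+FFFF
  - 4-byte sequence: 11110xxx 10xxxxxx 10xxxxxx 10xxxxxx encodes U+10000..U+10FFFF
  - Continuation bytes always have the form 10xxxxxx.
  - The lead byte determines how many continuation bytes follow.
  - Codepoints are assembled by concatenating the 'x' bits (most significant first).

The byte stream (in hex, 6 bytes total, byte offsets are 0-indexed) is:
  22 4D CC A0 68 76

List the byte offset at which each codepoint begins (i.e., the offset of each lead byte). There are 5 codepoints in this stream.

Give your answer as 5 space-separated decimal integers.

Answer: 0 1 2 4 5

Derivation:
Byte[0]=22: 1-byte ASCII. cp=U+0022
Byte[1]=4D: 1-byte ASCII. cp=U+004D
Byte[2]=CC: 2-byte lead, need 1 cont bytes. acc=0xC
Byte[3]=A0: continuation. acc=(acc<<6)|0x20=0x320
Completed: cp=U+0320 (starts at byte 2)
Byte[4]=68: 1-byte ASCII. cp=U+0068
Byte[5]=76: 1-byte ASCII. cp=U+0076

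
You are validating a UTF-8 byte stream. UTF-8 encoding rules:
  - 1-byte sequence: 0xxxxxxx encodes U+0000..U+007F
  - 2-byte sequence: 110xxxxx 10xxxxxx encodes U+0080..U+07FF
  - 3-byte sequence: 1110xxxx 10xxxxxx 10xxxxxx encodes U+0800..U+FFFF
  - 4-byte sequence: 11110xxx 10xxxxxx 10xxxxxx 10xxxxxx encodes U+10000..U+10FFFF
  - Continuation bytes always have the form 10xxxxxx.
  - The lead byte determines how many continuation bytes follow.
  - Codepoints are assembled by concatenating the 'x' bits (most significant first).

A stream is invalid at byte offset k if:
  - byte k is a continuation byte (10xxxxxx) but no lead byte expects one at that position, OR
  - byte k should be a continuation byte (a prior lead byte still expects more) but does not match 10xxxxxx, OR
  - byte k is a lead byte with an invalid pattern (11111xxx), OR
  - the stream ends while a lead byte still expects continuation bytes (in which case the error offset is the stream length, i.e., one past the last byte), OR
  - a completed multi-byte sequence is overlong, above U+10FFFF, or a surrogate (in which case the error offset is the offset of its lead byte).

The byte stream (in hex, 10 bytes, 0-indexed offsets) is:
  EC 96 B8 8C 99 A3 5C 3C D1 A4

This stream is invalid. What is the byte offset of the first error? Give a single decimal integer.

Answer: 3

Derivation:
Byte[0]=EC: 3-byte lead, need 2 cont bytes. acc=0xC
Byte[1]=96: continuation. acc=(acc<<6)|0x16=0x316
Byte[2]=B8: continuation. acc=(acc<<6)|0x38=0xC5B8
Completed: cp=U+C5B8 (starts at byte 0)
Byte[3]=8C: INVALID lead byte (not 0xxx/110x/1110/11110)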